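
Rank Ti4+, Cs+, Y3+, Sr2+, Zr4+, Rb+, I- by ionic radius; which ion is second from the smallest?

Zr4+

Tabulating Z and e⁻: Ti4+ (Z=22, 18 e⁻), Zr4+ (Z=40, 36 e⁻), Y3+ (Z=39, 36 e⁻), Sr2+ (Z=38, 36 e⁻), Rb+ (Z=37, 36 e⁻), Cs+ (Z=55, 54 e⁻), I- (Z=53, 54 e⁻). Ti4+ < Zr4+ (same group, 1 shell fewer); Zr4+ < Y3+ (isoelectronic, higher Z=40 is smaller); Y3+ < Sr2+ (isoelectronic, higher Z=39 is smaller); Sr2+ < Rb+ (both 36 e⁻, Z=38>37); Rb+ < Cs+ (same group, period 5 vs 6); Cs+ < I- (both 54 e⁻, Z=55>53).
Full ascending order: Ti4+ < Zr4+ < Y3+ < Sr2+ < Rb+ < Cs+ < I-. Counting from the smallest, position 2 is Zr4+.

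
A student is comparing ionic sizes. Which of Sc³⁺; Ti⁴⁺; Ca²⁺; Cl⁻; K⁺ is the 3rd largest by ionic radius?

All of these have 18 electrons (isoelectronic). With the same electron cloud, the ion with the most protons pulls it in tightest. Nuclear charges: Ti⁴⁺ (Z=22), Sc³⁺ (Z=21), Ca²⁺ (Z=20), K⁺ (Z=19), Cl⁻ (Z=17). Highest Z is smallest.
So the order is Ti⁴⁺ < Sc³⁺ < Ca²⁺ < K⁺ < Cl⁻; the 3rd-largest ion is Ca²⁺.

Ca²⁺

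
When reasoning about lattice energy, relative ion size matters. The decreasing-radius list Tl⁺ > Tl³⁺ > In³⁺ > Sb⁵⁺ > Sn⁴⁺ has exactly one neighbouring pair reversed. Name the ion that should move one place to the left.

Check each adjacent pair. Sb⁵⁺ and Sn⁴⁺ are reversed: both have 46 electrons but Z(Sb)=51 > Z(Sn)=50, so Sb⁵⁺ should be the smaller of the two. No other neighbouring pair contradicts the periodic trends, so Sn⁴⁺ is the ion listed too late.

Sn⁴⁺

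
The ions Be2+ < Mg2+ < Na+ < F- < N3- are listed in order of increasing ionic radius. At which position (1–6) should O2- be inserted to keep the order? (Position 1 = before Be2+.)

Electron counts and nuclear charges: Be2+: 2 e⁻, Z=4, Mg2+: 10 e⁻, Z=12, Na+: 10 e⁻, Z=11, F-: 10 e⁻, Z=9, O2-: 10 e⁻, Z=8, N3-: 10 e⁻, Z=7. Be2+ < Mg2+ (same group, 1 shell fewer); Mg2+ < Na+ (isoelectronic, higher Z=12 is smaller); Na+ < F- (both 10 e⁻, Z=11>9); F- < O2- (both 10 e⁻, Z=9>8); O2- < N3- (both 10 e⁻, Z=8>7).
With O2- included the full order is Be2+ < Mg2+ < Na+ < F- < O2- < N3-, so it takes position 5.

5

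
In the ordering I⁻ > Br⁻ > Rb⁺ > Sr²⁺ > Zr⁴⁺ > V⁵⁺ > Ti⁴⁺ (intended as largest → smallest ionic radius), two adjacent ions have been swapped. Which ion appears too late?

Check each adjacent pair. V⁵⁺ and Ti⁴⁺ are reversed: they are isoelectronic (18 e⁻) and V has more protons than Ti (23 vs 22), making V⁵⁺ smaller. No other neighbouring pair contradicts the periodic trends, so Ti⁴⁺ is the ion listed too late.

Ti⁴⁺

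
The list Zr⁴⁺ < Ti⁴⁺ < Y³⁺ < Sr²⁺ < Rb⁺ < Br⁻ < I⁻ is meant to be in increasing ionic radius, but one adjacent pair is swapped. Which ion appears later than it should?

Ti⁴⁺

The pair Zr⁴⁺, Ti⁴⁺ is the wrong way round — same group and charge — period 4 sits above period 5, so Ti⁴⁺ is smaller. All other adjacent pairs agree with periodic trends, so Ti⁴⁺ is the misplaced ion.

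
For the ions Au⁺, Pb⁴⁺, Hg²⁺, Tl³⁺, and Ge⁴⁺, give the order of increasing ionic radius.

Ge⁴⁺ < Pb⁴⁺ < Tl³⁺ < Hg²⁺ < Au⁺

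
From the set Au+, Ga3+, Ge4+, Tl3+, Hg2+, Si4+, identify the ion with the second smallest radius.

Ge4+

First list Z and electron count for each: Si4+: 10 e⁻, Z=14, Ge4+: 28 e⁻, Z=32, Ga3+: 28 e⁻, Z=31, Tl3+: 78 e⁻, Z=81, Hg2+: 78 e⁻, Z=80, Au+: 78 e⁻, Z=79. Si4+ < Ge4+ (same group, 1 shell fewer); Ge4+ < Ga3+ (both 28 e⁻, Z=32>31); Ga3+ < Tl3+ (same group, period 4 vs 6); Tl3+ < Hg2+ (isoelectronic, higher Z=81 is smaller); Hg2+ < Au+ (isoelectronic, higher Z=80 is smaller).
Ordering: Si4+ < Ge4+ < Ga3+ < Tl3+ < Hg2+ < Au+. The second smallest is Ge4+.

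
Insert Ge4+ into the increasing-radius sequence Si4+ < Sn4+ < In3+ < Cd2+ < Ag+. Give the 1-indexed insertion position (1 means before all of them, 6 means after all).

2

Electron counts and nuclear charges: Si4+: 10 e⁻, Z=14, Ge4+: 28 e⁻, Z=32, Sn4+: 46 e⁻, Z=50, In3+: 46 e⁻, Z=49, Cd2+: 46 e⁻, Z=48, Ag+: 46 e⁻, Z=47. Si4+ < Ge4+ (same group, period 3 vs 4); Ge4+ < Sn4+ (same group, 1 shell fewer); Sn4+ < In3+ (isoelectronic, higher Z=50 is smaller); In3+ < Cd2+ (isoelectronic, higher Z=49 is smaller); Cd2+ < Ag+ (isoelectronic, higher Z=48 is smaller).
Merged order: Si4+ < Ge4+ < Sn4+ < In3+ < Cd2+ < Ag+ — Ge4+ is number 2.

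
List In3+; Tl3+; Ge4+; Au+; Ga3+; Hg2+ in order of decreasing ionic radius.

Au+ > Hg2+ > Tl3+ > In3+ > Ga3+ > Ge4+

Work out protons and electrons: Ge4+ (Z=32, 28 e⁻), Ga3+ (Z=31, 28 e⁻), In3+ (Z=49, 46 e⁻), Tl3+ (Z=81, 78 e⁻), Hg2+ (Z=80, 78 e⁻), Au+ (Z=79, 78 e⁻). Ge4+ < Ga3+ (both 28 e⁻, Z=32>31); Ga3+ < In3+ (same group, 1 shell fewer); In3+ < Tl3+ (same group, 1 shell fewer); Tl3+ < Hg2+ (both 78 e⁻, Z=81>80); Hg2+ < Au+ (isoelectronic, higher Z=80 is smaller).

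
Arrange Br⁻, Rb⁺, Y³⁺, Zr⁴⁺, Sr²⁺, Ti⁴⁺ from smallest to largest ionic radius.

Ti⁴⁺ < Zr⁴⁺ < Y³⁺ < Sr²⁺ < Rb⁺ < Br⁻

Ti⁴⁺ (Z=22, 18 e⁻), Zr⁴⁺ (Z=40, 36 e⁻), Y³⁺ (Z=39, 36 e⁻), Sr²⁺ (Z=38, 36 e⁻), Rb⁺ (Z=37, 36 e⁻), Br⁻ (Z=35, 36 e⁻). Ti⁴⁺ < Zr⁴⁺ (same group, 1 shell fewer); Zr⁴⁺ < Y³⁺ (isoelectronic, higher Z=40 is smaller); Y³⁺ < Sr²⁺ (both 36 e⁻, Z=39>38); Sr²⁺ < Rb⁺ (isoelectronic, higher Z=38 is smaller); Rb⁺ < Br⁻ (isoelectronic, higher Z=37 is smaller).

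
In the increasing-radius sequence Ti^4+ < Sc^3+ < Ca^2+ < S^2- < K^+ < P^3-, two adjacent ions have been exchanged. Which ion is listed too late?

Check each adjacent pair. S^2- and K^+ are reversed: they are isoelectronic (18 e⁻) and K has more protons than S (19 vs 16), making K^+ smaller. No other neighbouring pair contradicts the periodic trends, so K^+ is the ion listed too late.

K^+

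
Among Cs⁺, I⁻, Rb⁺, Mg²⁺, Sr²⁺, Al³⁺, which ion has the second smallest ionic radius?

Electron counts and nuclear charges: Al³⁺ has 10 e⁻ (Z=13), Mg²⁺ has 10 e⁻ (Z=12), Sr²⁺ has 36 e⁻ (Z=38), Rb⁺ has 36 e⁻ (Z=37), Cs⁺ has 54 e⁻ (Z=55), I⁻ has 54 e⁻ (Z=53). Al³⁺ < Mg²⁺ (isoelectronic, higher Z=13 is smaller); Mg²⁺ < Sr²⁺ (same group, 2 shells fewer); Sr²⁺ < Rb⁺ (isoelectronic, higher Z=38 is smaller); Rb⁺ < Cs⁺ (same group, period 5 vs 6); Cs⁺ < I⁻ (both 54 e⁻, Z=55>53).
That gives Al³⁺ < Mg²⁺ < Sr²⁺ < Rb⁺ < Cs⁺ < I⁻. From the smallest end, number 2 is Mg²⁺.

Mg²⁺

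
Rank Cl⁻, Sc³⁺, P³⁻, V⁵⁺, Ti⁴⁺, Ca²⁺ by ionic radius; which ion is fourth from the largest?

Sc³⁺

All of these have 18 electrons (isoelectronic). With the same electron cloud, the ion with the most protons pulls it in tightest. Nuclear charges: V⁵⁺ (Z=23), Ti⁴⁺ (Z=22), Sc³⁺ (Z=21), Ca²⁺ (Z=20), Cl⁻ (Z=17), P³⁻ (Z=15). Highest Z is smallest.
Ordering: V⁵⁺ < Ti⁴⁺ < Sc³⁺ < Ca²⁺ < Cl⁻ < P³⁻. The fourth largest is Sc³⁺.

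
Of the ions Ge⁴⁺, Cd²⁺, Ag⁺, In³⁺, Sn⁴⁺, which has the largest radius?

Tabulating Z and e⁻: Ge⁴⁺ (Z=32, 28 e⁻), Sn⁴⁺ (Z=50, 46 e⁻), In³⁺ (Z=49, 46 e⁻), Cd²⁺ (Z=48, 46 e⁻), Ag⁺ (Z=47, 46 e⁻). Ge⁴⁺ < Sn⁴⁺ (same group, 1 shell fewer); Sn⁴⁺ < In³⁺ (isoelectronic, higher Z=50 is smaller); In³⁺ < Cd²⁺ (isoelectronic, higher Z=49 is smaller); Cd²⁺ < Ag⁺ (isoelectronic, higher Z=48 is smaller).

Ag⁺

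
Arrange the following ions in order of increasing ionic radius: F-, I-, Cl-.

F- < Cl- < I-

All are in the same group with charge -1. Radius grows down the group as n (the outermost shell) increases.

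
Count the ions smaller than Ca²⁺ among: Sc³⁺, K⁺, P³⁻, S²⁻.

1

All of these have 18 electrons (isoelectronic). With the same electron cloud, the ion with the most protons pulls it in tightest. Nuclear charges: Sc³⁺ (Z=21), Ca²⁺ (Z=20), K⁺ (Z=19), S²⁻ (Z=16), P³⁻ (Z=15). Highest Z is smallest.
Placing each against Ca²⁺: smaller — Sc³⁺; larger — K⁺, S²⁻, P³⁻. So 1 is smaller.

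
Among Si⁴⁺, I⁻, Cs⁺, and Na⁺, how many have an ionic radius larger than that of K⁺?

2

Si⁴⁺ (Z=14, 10 e⁻), Na⁺ (Z=11, 10 e⁻), K⁺ (Z=19, 18 e⁻), Cs⁺ (Z=55, 54 e⁻), I⁻ (Z=53, 54 e⁻). Si⁴⁺ < Na⁺ (isoelectronic, higher Z=14 is smaller); Na⁺ < K⁺ (same group, 1 shell fewer); K⁺ < Cs⁺ (same group, period 4 vs 6); Cs⁺ < I⁻ (both 54 e⁻, Z=55>53).
Relative to K⁺, the ions that are larger are Cs⁺, I⁻. So 2 are larger.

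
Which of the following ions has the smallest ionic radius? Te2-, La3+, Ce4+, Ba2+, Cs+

Ce4+

Isoelectronic series (54 e⁻ each). Size is set by nuclear charge: more protons means a smaller ion. Ce4+ (Z=58), La3+ (Z=57), Ba2+ (Z=56), Cs+ (Z=55), Te2- (Z=52).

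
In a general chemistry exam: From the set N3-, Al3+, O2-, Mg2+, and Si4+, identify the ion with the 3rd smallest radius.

Mg2+

Isoelectronic series (10 e⁻ each). Size is set by nuclear charge: more protons means a smaller ion. Si4+ (Z=14), Al3+ (Z=13), Mg2+ (Z=12), O2- (Z=8), N3- (Z=7).
Ordering: Si4+ < Al3+ < Mg2+ < O2- < N3-. The 3rd smallest is Mg2+.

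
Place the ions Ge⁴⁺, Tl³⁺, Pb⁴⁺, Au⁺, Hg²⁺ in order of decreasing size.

Au⁺ > Hg²⁺ > Tl³⁺ > Pb⁴⁺ > Ge⁴⁺

Electron counts and nuclear charges: Ge⁴⁺ (Z=32, 28 e⁻), Pb⁴⁺ (Z=82, 78 e⁻), Tl³⁺ (Z=81, 78 e⁻), Hg²⁺ (Z=80, 78 e⁻), Au⁺ (Z=79, 78 e⁻). Ge⁴⁺ < Pb⁴⁺ (same group, 2 shells fewer); Pb⁴⁺ < Tl³⁺ (both 78 e⁻, Z=82>81); Tl³⁺ < Hg²⁺ (isoelectronic, higher Z=81 is smaller); Hg²⁺ < Au⁺ (both 78 e⁻, Z=80>79).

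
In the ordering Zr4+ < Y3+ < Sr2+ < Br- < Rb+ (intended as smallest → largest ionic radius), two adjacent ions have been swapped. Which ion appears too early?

Br-

Compare adjacent ions: Rb+ and Br- share 36 electrons; the higher nuclear charge on Rb (Z=37) contracts it more, so Rb+ < Br- — yet in this increasing list Br- sits before Rb+. Nothing else is reversed, so Br- should move one place to the right.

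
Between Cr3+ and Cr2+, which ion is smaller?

For a single element, ionic radius drops as positive charge rises — Cr3+ < Cr2+.

Cr3+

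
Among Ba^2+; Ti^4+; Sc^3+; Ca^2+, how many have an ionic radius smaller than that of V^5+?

Work out protons and electrons: V^5+ (Z=23, 18 e⁻), Ti^4+ (Z=22, 18 e⁻), Sc^3+ (Z=21, 18 e⁻), Ca^2+ (Z=20, 18 e⁻), Ba^2+ (Z=56, 54 e⁻). V^5+ < Ti^4+ (isoelectronic, higher Z=23 is smaller); Ti^4+ < Sc^3+ (isoelectronic, higher Z=22 is smaller); Sc^3+ < Ca^2+ (isoelectronic, higher Z=21 is smaller); Ca^2+ < Ba^2+ (same group, 2 shells fewer).
Ordering all of them (including V^5+) by radius gives V^5+ < Ti^4+ < Sc^3+ < Ca^2+ < Ba^2+. So 0 are smaller.

0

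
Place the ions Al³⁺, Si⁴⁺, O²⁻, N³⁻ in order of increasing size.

Si⁴⁺ < Al³⁺ < O²⁻ < N³⁻

Isoelectronic series (10 e⁻ each). Size is set by nuclear charge: more protons means a smaller ion. Si⁴⁺ (Z=14), Al³⁺ (Z=13), O²⁻ (Z=8), N³⁻ (Z=7).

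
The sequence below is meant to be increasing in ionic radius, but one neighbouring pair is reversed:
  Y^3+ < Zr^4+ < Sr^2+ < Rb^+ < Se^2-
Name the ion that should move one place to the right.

Y^3+

The pair Y^3+, Zr^4+ is the wrong way round — Zr^4+ and Y^3+ share 36 electrons; the higher nuclear charge on Zr (Z=40) contracts it more, so Zr^4+ < Y^3+. All other adjacent pairs agree with periodic trends, so Y^3+ is the misplaced ion.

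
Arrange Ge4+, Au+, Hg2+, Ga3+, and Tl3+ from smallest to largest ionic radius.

Ge4+ < Ga3+ < Tl3+ < Hg2+ < Au+

Ge4+ (Z=32, 28 e⁻), Ga3+ (Z=31, 28 e⁻), Tl3+ (Z=81, 78 e⁻), Hg2+ (Z=80, 78 e⁻), Au+ (Z=79, 78 e⁻). Ge4+ < Ga3+ (both 28 e⁻, Z=32>31); Ga3+ < Tl3+ (same group, period 4 vs 6); Tl3+ < Hg2+ (isoelectronic, higher Z=81 is smaller); Hg2+ < Au+ (isoelectronic, higher Z=80 is smaller).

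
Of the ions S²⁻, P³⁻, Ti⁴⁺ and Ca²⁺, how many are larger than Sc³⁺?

3

Isoelectronic series (18 e⁻ each). Size is set by nuclear charge: more protons means a smaller ion. Ti⁴⁺ (Z=22), Sc³⁺ (Z=21), Ca²⁺ (Z=20), S²⁻ (Z=16), P³⁻ (Z=15).
Ordering all of them (including Sc³⁺) by radius gives Ti⁴⁺ < Sc³⁺ < Ca²⁺ < S²⁻ < P³⁻. So 3 are larger.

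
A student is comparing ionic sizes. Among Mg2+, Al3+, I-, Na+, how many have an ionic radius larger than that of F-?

1

Tabulating Z and e⁻: Al3+ has 10 e⁻ (Z=13), Mg2+ has 10 e⁻ (Z=12), Na+ has 10 e⁻ (Z=11), F- has 10 e⁻ (Z=9), I- has 54 e⁻ (Z=53). Al3+ < Mg2+ (both 10 e⁻, Z=13>12); Mg2+ < Na+ (isoelectronic, higher Z=12 is smaller); Na+ < F- (isoelectronic, higher Z=11 is smaller); F- < I- (same group, 3 shells fewer).
Placing each against F-: smaller — Al3+, Mg2+, Na+; larger — I-. So 1 is larger.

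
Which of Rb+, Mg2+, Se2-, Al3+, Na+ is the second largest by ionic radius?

Rb+

Work out protons and electrons: Al3+ has 10 e⁻ (Z=13), Mg2+ has 10 e⁻ (Z=12), Na+ has 10 e⁻ (Z=11), Rb+ has 36 e⁻ (Z=37), Se2- has 36 e⁻ (Z=34). Al3+ < Mg2+ (isoelectronic, higher Z=13 is smaller); Mg2+ < Na+ (isoelectronic, higher Z=12 is smaller); Na+ < Rb+ (same group, period 3 vs 5); Rb+ < Se2- (both 36 e⁻, Z=37>34).
That gives Al3+ < Mg2+ < Na+ < Rb+ < Se2-. From the largest end, number 2 is Rb+.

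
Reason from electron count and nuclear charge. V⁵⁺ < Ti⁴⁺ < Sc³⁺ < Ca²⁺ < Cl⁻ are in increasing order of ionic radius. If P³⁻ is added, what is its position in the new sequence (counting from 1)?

6

Each ion has 18 electrons. The ranking follows nuclear charge in reverse — greater Z gives a smaller radius. V⁵⁺ (Z=23), Ti⁴⁺ (Z=22), Sc³⁺ (Z=21), Ca²⁺ (Z=20), Cl⁻ (Z=17), P³⁻ (Z=15).
The complete sequence is V⁵⁺ < Ti⁴⁺ < Sc³⁺ < Ca²⁺ < Cl⁻ < P³⁻. P³⁻ sits at position 6.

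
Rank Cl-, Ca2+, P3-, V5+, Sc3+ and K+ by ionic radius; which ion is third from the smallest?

Ca2+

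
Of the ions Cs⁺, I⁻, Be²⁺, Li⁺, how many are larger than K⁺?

Electron counts and nuclear charges: Be²⁺: 2 e⁻, Z=4, Li⁺: 2 e⁻, Z=3, K⁺: 18 e⁻, Z=19, Cs⁺: 54 e⁻, Z=55, I⁻: 54 e⁻, Z=53. Be²⁺ < Li⁺ (both 2 e⁻, Z=4>3); Li⁺ < K⁺ (same group, period 2 vs 4); K⁺ < Cs⁺ (same group, 2 shells fewer); Cs⁺ < I⁻ (isoelectronic, higher Z=55 is smaller).
Overall: Be²⁺ < Li⁺ < K⁺ < Cs⁺ < I⁻. K⁺ has 2 below it and 2 above. That's 2.

2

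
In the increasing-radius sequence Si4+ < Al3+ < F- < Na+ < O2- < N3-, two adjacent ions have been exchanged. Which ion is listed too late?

Na+

The pair F-, Na+ is the wrong way round — both have 10 electrons but Z(Na)=11 > Z(F)=9, so Na+ should be the smaller of the two. All other adjacent pairs agree with periodic trends, so Na+ is the misplaced ion.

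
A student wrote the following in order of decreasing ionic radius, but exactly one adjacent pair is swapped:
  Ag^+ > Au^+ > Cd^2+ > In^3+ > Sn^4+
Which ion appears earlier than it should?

Ag^+

Compare adjacent ions: both in group 11 with the same charge; Ag^+ (period 5) has the smaller radius — yet in this decreasing list Ag^+ sits before Au^+. Nothing else is reversed, so Ag^+ should move one place to the right.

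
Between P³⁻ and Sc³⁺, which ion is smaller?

All of these have 18 electrons (isoelectronic). With the same electron cloud, the ion with the most protons pulls it in tightest. Nuclear charges: Sc³⁺ (Z=21), P³⁻ (Z=15). Highest Z is smallest.

Sc³⁺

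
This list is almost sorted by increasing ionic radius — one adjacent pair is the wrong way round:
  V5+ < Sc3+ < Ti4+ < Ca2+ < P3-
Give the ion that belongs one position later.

Sc3+

Scanning neighbour by neighbour, only Sc3+/Ti4+ violates a trend: Ti4+ and Sc3+ share 18 electrons; the higher nuclear charge on Ti (Z=22) contracts it more, so Ti4+ < Sc3+. That makes Sc3+ the one sitting a position early relative to where it belongs.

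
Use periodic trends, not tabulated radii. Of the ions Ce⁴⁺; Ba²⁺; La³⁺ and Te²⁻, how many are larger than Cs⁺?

1

These species are isoelectronic with 54 electrons. The only difference is the number of protons: Ce⁴⁺ (Z=58), La³⁺ (Z=57), Ba²⁺ (Z=56), Cs⁺ (Z=55), Te²⁻ (Z=52). The strongest nuclear pull (Ce⁴⁺) gives the smallest ion.
Relative to Cs⁺, the ions that are larger are Te²⁻. So 1 is larger.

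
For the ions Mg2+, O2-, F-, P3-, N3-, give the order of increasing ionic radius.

Work out protons and electrons: Mg2+ (Z=12, 10 e⁻), F- (Z=9, 10 e⁻), O2- (Z=8, 10 e⁻), N3- (Z=7, 10 e⁻), P3- (Z=15, 18 e⁻). Mg2+ < F- (both 10 e⁻, Z=12>9); F- < O2- (isoelectronic, higher Z=9 is smaller); O2- < N3- (isoelectronic, higher Z=8 is smaller); N3- < P3- (same group, period 2 vs 3).

Mg2+ < F- < O2- < N3- < P3-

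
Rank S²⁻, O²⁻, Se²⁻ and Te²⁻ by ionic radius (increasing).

These ions sit in one column with identical charge. Each step down the periodic table adds a principal shell, increasing the radius.

O²⁻ < S²⁻ < Se²⁻ < Te²⁻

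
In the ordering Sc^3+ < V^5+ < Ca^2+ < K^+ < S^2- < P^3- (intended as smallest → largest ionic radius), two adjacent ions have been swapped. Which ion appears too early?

Compare adjacent ions: both have 18 electrons but Z(V)=23 > Z(Sc)=21, so V^5+ should be the smaller of the two — yet in this increasing list Sc^3+ sits before V^5+. Nothing else is reversed, so Sc^3+ should move one place to the right.

Sc^3+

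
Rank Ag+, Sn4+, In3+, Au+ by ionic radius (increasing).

Sn4+ < In3+ < Ag+ < Au+

First list Z and electron count for each: Sn4+: 46 e⁻, Z=50, In3+: 46 e⁻, Z=49, Ag+: 46 e⁻, Z=47, Au+: 78 e⁻, Z=79. Sn4+ < In3+ (both 46 e⁻, Z=50>49); In3+ < Ag+ (both 46 e⁻, Z=49>47); Ag+ < Au+ (same group, period 5 vs 6).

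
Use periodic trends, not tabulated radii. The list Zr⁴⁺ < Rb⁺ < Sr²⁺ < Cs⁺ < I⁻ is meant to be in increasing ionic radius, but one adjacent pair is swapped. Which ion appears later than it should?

Sr²⁺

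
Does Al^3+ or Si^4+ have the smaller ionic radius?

Si^4+

Each ion has 10 electrons. The ranking follows nuclear charge in reverse — greater Z gives a smaller radius. Si^4+ (Z=14), Al^3+ (Z=13).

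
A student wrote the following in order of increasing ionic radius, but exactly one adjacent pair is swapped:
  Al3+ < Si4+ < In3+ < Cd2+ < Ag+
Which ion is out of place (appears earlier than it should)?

Al3+

Compare adjacent ions: they are isoelectronic (10 e⁻) and Si has more protons than Al (14 vs 13), making Si4+ smaller — yet in this increasing list Al3+ sits before Si4+. Nothing else is reversed, so Al3+ should move one place to the right.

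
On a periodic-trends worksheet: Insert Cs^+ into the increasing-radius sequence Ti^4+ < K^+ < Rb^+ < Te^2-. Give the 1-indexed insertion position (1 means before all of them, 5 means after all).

Tabulating Z and e⁻: Ti^4+ (Z=22, 18 e⁻), K^+ (Z=19, 18 e⁻), Rb^+ (Z=37, 36 e⁻), Cs^+ (Z=55, 54 e⁻), Te^2- (Z=52, 54 e⁻). Ti^4+ < K^+ (both 18 e⁻, Z=22>19); K^+ < Rb^+ (same group, 1 shell fewer); Rb^+ < Cs^+ (same group, 1 shell fewer); Cs^+ < Te^2- (both 54 e⁻, Z=55>52).
Putting Cs^+ in gives Ti^4+ < K^+ < Rb^+ < Cs^+ < Te^2-; it lands at slot 4.

4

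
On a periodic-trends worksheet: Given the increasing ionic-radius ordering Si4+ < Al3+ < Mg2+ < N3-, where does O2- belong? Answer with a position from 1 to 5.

4

Each ion has 10 electrons. The ranking follows nuclear charge in reverse — greater Z gives a smaller radius. Si4+ (Z=14), Al3+ (Z=13), Mg2+ (Z=12), O2- (Z=8), N3- (Z=7).
Merged order: Si4+ < Al3+ < Mg2+ < O2- < N3- — O2- is number 4.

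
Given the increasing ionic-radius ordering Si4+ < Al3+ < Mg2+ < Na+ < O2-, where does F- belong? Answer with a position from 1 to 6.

All of these have 10 electrons (isoelectronic). With the same electron cloud, the ion with the most protons pulls it in tightest. Nuclear charges: Si4+ (Z=14), Al3+ (Z=13), Mg2+ (Z=12), Na+ (Z=11), F- (Z=9), O2- (Z=8). Highest Z is smallest.
Merged order: Si4+ < Al3+ < Mg2+ < Na+ < F- < O2- — F- is number 5.

5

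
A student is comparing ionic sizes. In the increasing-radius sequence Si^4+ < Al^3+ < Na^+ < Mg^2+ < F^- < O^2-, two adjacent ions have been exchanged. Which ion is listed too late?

Mg^2+

Check each adjacent pair. Na^+ and Mg^2+ are reversed: Mg^2+ and Na^+ share 10 electrons; the higher nuclear charge on Mg (Z=12) contracts it more, so Mg^2+ < Na^+. No other neighbouring pair contradicts the periodic trends, so Mg^2+ is the ion listed too late.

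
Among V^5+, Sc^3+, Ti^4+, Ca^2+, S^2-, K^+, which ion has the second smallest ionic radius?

Ti^4+

Each ion has 18 electrons. The ranking follows nuclear charge in reverse — greater Z gives a smaller radius. V^5+ (Z=23), Ti^4+ (Z=22), Sc^3+ (Z=21), Ca^2+ (Z=20), K^+ (Z=19), S^2- (Z=16).
That gives V^5+ < Ti^4+ < Sc^3+ < Ca^2+ < K^+ < S^2-. From the smallest end, number 2 is Ti^4+.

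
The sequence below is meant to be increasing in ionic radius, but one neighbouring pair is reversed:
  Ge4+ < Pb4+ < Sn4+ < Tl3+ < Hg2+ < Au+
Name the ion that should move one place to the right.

Pb4+

Check each adjacent pair. Pb4+ and Sn4+ are reversed: Sn4+ and Pb4+ are in one column with the same charge; the lighter period-5 ion has one fewer shell and is smaller. No other neighbouring pair contradicts the periodic trends, so Pb4+ is the ion listed too early.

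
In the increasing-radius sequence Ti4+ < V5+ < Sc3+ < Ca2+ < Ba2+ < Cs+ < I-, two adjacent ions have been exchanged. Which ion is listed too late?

V5+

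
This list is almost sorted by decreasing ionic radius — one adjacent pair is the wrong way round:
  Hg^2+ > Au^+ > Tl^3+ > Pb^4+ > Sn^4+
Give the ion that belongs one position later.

Hg^2+

Scanning neighbour by neighbour, only Hg^2+/Au^+ violates a trend: both have 78 electrons but Z(Hg)=80 > Z(Au)=79, so Hg^2+ should be the smaller of the two. That makes Hg^2+ the one sitting a position early relative to where it belongs.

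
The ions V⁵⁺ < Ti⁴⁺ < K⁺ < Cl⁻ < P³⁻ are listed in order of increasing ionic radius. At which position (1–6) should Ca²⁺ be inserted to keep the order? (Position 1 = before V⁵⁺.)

3

All of these have 18 electrons (isoelectronic). With the same electron cloud, the ion with the most protons pulls it in tightest. Nuclear charges: V⁵⁺ (Z=23), Ti⁴⁺ (Z=22), Ca²⁺ (Z=20), K⁺ (Z=19), Cl⁻ (Z=17), P³⁻ (Z=15). Highest Z is smallest.
Merged order: V⁵⁺ < Ti⁴⁺ < Ca²⁺ < K⁺ < Cl⁻ < P³⁻ — Ca²⁺ is number 3.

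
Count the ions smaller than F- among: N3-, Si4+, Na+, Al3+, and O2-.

3

All of these have 10 electrons (isoelectronic). With the same electron cloud, the ion with the most protons pulls it in tightest. Nuclear charges: Si4+ (Z=14), Al3+ (Z=13), Na+ (Z=11), F- (Z=9), O2- (Z=8), N3- (Z=7). Highest Z is smallest.
Relative to F-, the ions that are smaller are Si4+, Al3+, Na+. That's 3.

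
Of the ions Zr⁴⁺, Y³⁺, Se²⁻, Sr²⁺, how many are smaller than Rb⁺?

3

These species are isoelectronic with 36 electrons. The only difference is the number of protons: Zr⁴⁺ (Z=40), Y³⁺ (Z=39), Sr²⁺ (Z=38), Rb⁺ (Z=37), Se²⁻ (Z=34). The strongest nuclear pull (Zr⁴⁺) gives the smallest ion.
Ordering all of them (including Rb⁺) by radius gives Zr⁴⁺ < Y³⁺ < Sr²⁺ < Rb⁺ < Se²⁻. That's 3.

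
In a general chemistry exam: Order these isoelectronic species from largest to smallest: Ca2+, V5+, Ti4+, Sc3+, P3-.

P3- > Ca2+ > Sc3+ > Ti4+ > V5+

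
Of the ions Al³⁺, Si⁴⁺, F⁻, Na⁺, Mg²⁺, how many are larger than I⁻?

Electron counts and nuclear charges: Si⁴⁺ has 10 e⁻ (Z=14), Al³⁺ has 10 e⁻ (Z=13), Mg²⁺ has 10 e⁻ (Z=12), Na⁺ has 10 e⁻ (Z=11), F⁻ has 10 e⁻ (Z=9), I⁻ has 54 e⁻ (Z=53). Si⁴⁺ < Al³⁺ (both 10 e⁻, Z=14>13); Al³⁺ < Mg²⁺ (isoelectronic, higher Z=13 is smaller); Mg²⁺ < Na⁺ (isoelectronic, higher Z=12 is smaller); Na⁺ < F⁻ (both 10 e⁻, Z=11>9); F⁻ < I⁻ (same group, 3 shells fewer).
Placing each against I⁻: smaller — Si⁴⁺, Al³⁺, Mg²⁺, Na⁺, F⁻; larger — none. Count: 0.

0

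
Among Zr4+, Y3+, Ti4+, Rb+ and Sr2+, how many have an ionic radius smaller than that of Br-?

First list Z and electron count for each: Ti4+ (Z=22, 18 e⁻), Zr4+ (Z=40, 36 e⁻), Y3+ (Z=39, 36 e⁻), Sr2+ (Z=38, 36 e⁻), Rb+ (Z=37, 36 e⁻), Br- (Z=35, 36 e⁻). Ti4+ < Zr4+ (same group, period 4 vs 5); Zr4+ < Y3+ (both 36 e⁻, Z=40>39); Y3+ < Sr2+ (both 36 e⁻, Z=39>38); Sr2+ < Rb+ (both 36 e⁻, Z=38>37); Rb+ < Br- (isoelectronic, higher Z=37 is smaller).
Overall: Ti4+ < Zr4+ < Y3+ < Sr2+ < Rb+ < Br-. Br- has 5 below it and 0 above. So 5 are smaller.

5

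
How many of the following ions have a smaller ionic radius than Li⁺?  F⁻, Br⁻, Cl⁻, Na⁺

0

Electron counts and nuclear charges: Li⁺: 2 e⁻, Z=3, Na⁺: 10 e⁻, Z=11, F⁻: 10 e⁻, Z=9, Cl⁻: 18 e⁻, Z=17, Br⁻: 36 e⁻, Z=35. Li⁺ < Na⁺ (same group, period 2 vs 3); Na⁺ < F⁻ (both 10 e⁻, Z=11>9); F⁻ < Cl⁻ (same group, 1 shell fewer); Cl⁻ < Br⁻ (same group, 1 shell fewer).
Relative to Li⁺, the ions that are smaller are none. So 0 are smaller.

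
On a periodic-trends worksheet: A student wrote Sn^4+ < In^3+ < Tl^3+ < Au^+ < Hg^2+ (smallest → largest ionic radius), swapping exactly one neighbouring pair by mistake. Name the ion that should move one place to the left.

Compare adjacent ions: both have 78 electrons but Z(Hg)=80 > Z(Au)=79, so Hg^2+ should be the smaller of the two — yet in this increasing list Au^+ sits before Hg^2+. Nothing else is reversed, so Hg^2+ should move one place to the left.

Hg^2+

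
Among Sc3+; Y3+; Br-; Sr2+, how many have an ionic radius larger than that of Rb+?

Work out protons and electrons: Sc3+ (Z=21, 18 e⁻), Y3+ (Z=39, 36 e⁻), Sr2+ (Z=38, 36 e⁻), Rb+ (Z=37, 36 e⁻), Br- (Z=35, 36 e⁻). Sc3+ < Y3+ (same group, period 4 vs 5); Y3+ < Sr2+ (isoelectronic, higher Z=39 is smaller); Sr2+ < Rb+ (both 36 e⁻, Z=38>37); Rb+ < Br- (both 36 e⁻, Z=37>35).
Placing each against Rb+: smaller — Sc3+, Y3+, Sr2+; larger — Br-. So 1 is larger.

1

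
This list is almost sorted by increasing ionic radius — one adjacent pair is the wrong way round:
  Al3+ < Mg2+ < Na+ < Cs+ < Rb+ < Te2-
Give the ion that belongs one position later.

Cs+

Compare adjacent ions: same group and charge — period 5 sits above period 6, so Rb+ is smaller — yet in this increasing list Cs+ sits before Rb+. Nothing else is reversed, so Cs+ should move one place to the right.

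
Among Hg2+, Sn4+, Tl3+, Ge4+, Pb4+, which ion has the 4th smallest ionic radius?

Tl3+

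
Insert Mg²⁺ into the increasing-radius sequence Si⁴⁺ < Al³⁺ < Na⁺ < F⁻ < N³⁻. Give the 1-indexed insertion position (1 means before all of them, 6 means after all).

3

Isoelectronic series (10 e⁻ each). Size is set by nuclear charge: more protons means a smaller ion. Si⁴⁺ (Z=14), Al³⁺ (Z=13), Mg²⁺ (Z=12), Na⁺ (Z=11), F⁻ (Z=9), N³⁻ (Z=7).
Putting Mg²⁺ in gives Si⁴⁺ < Al³⁺ < Mg²⁺ < Na⁺ < F⁻ < N³⁻; it lands at slot 3.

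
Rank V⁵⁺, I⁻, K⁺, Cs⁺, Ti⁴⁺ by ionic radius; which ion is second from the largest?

Tabulating Z and e⁻: V⁵⁺ has 18 e⁻ (Z=23), Ti⁴⁺ has 18 e⁻ (Z=22), K⁺ has 18 e⁻ (Z=19), Cs⁺ has 54 e⁻ (Z=55), I⁻ has 54 e⁻ (Z=53). V⁵⁺ < Ti⁴⁺ (both 18 e⁻, Z=23>22); Ti⁴⁺ < K⁺ (isoelectronic, higher Z=22 is smaller); K⁺ < Cs⁺ (same group, period 4 vs 6); Cs⁺ < I⁻ (both 54 e⁻, Z=55>53).
So the order is V⁵⁺ < Ti⁴⁺ < K⁺ < Cs⁺ < I⁻; the 2nd-largest ion is Cs⁺.

Cs⁺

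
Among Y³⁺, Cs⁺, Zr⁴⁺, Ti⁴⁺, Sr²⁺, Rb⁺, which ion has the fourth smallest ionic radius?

Ti⁴⁺ (Z=22, 18 e⁻), Zr⁴⁺ (Z=40, 36 e⁻), Y³⁺ (Z=39, 36 e⁻), Sr²⁺ (Z=38, 36 e⁻), Rb⁺ (Z=37, 36 e⁻), Cs⁺ (Z=55, 54 e⁻). Ti⁴⁺ < Zr⁴⁺ (same group, 1 shell fewer); Zr⁴⁺ < Y³⁺ (both 36 e⁻, Z=40>39); Y³⁺ < Sr²⁺ (isoelectronic, higher Z=39 is smaller); Sr²⁺ < Rb⁺ (isoelectronic, higher Z=38 is smaller); Rb⁺ < Cs⁺ (same group, period 5 vs 6).
Full ascending order: Ti⁴⁺ < Zr⁴⁺ < Y³⁺ < Sr²⁺ < Rb⁺ < Cs⁺. Counting from the smallest, position 4 is Sr²⁺.

Sr²⁺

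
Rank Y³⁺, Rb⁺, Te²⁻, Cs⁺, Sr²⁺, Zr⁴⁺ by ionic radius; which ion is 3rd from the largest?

Work out protons and electrons: Zr⁴⁺ has 36 e⁻ (Z=40), Y³⁺ has 36 e⁻ (Z=39), Sr²⁺ has 36 e⁻ (Z=38), Rb⁺ has 36 e⁻ (Z=37), Cs⁺ has 54 e⁻ (Z=55), Te²⁻ has 54 e⁻ (Z=52). Zr⁴⁺ < Y³⁺ (both 36 e⁻, Z=40>39); Y³⁺ < Sr²⁺ (isoelectronic, higher Z=39 is smaller); Sr²⁺ < Rb⁺ (isoelectronic, higher Z=38 is smaller); Rb⁺ < Cs⁺ (same group, period 5 vs 6); Cs⁺ < Te²⁻ (isoelectronic, higher Z=55 is smaller).
Ordering: Zr⁴⁺ < Y³⁺ < Sr²⁺ < Rb⁺ < Cs⁺ < Te²⁻. The 3rd largest is Rb⁺.

Rb⁺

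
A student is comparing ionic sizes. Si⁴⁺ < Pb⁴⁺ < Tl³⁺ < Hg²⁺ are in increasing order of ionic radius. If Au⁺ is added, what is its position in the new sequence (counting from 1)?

5

Si⁴⁺ (Z=14, 10 e⁻), Pb⁴⁺ (Z=82, 78 e⁻), Tl³⁺ (Z=81, 78 e⁻), Hg²⁺ (Z=80, 78 e⁻), Au⁺ (Z=79, 78 e⁻). Si⁴⁺ < Pb⁴⁺ (same group, period 3 vs 6); Pb⁴⁺ < Tl³⁺ (isoelectronic, higher Z=82 is smaller); Tl³⁺ < Hg²⁺ (both 78 e⁻, Z=81>80); Hg²⁺ < Au⁺ (both 78 e⁻, Z=80>79).
The complete sequence is Si⁴⁺ < Pb⁴⁺ < Tl³⁺ < Hg²⁺ < Au⁺. Au⁺ sits at position 5.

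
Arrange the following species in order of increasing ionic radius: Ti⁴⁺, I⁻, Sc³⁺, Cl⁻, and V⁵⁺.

V⁵⁺ < Ti⁴⁺ < Sc³⁺ < Cl⁻ < I⁻

Work out protons and electrons: V⁵⁺ has 18 e⁻ (Z=23), Ti⁴⁺ has 18 e⁻ (Z=22), Sc³⁺ has 18 e⁻ (Z=21), Cl⁻ has 18 e⁻ (Z=17), I⁻ has 54 e⁻ (Z=53). V⁵⁺ < Ti⁴⁺ (isoelectronic, higher Z=23 is smaller); Ti⁴⁺ < Sc³⁺ (isoelectronic, higher Z=22 is smaller); Sc³⁺ < Cl⁻ (isoelectronic, higher Z=21 is smaller); Cl⁻ < I⁻ (same group, 2 shells fewer).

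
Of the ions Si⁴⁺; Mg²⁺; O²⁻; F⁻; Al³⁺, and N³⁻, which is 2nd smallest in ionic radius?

Al³⁺

All of these have 10 electrons (isoelectronic). With the same electron cloud, the ion with the most protons pulls it in tightest. Nuclear charges: Si⁴⁺ (Z=14), Al³⁺ (Z=13), Mg²⁺ (Z=12), F⁻ (Z=9), O²⁻ (Z=8), N³⁻ (Z=7). Highest Z is smallest.
That gives Si⁴⁺ < Al³⁺ < Mg²⁺ < F⁻ < O²⁻ < N³⁻. From the smallest end, number 2 is Al³⁺.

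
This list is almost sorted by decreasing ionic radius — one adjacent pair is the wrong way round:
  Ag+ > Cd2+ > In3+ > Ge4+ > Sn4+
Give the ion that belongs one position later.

Compare adjacent ions: same group and charge — period 4 sits above period 5, so Ge4+ is smaller — yet in this decreasing list Ge4+ sits before Sn4+. Nothing else is reversed, so Ge4+ should move one place to the right.

Ge4+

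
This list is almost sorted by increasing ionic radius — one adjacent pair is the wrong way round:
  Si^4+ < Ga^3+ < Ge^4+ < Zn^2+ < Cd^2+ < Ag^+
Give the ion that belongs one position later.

Ga^3+

The pair Ga^3+, Ge^4+ is the wrong way round — Ge^4+ and Ga^3+ share 28 electrons; the higher nuclear charge on Ge (Z=32) contracts it more, so Ge^4+ < Ga^3+. All other adjacent pairs agree with periodic trends, so Ga^3+ is the misplaced ion.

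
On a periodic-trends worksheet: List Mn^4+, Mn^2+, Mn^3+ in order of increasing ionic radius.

For a single element, ionic radius drops as positive charge rises — Mn^4+ < Mn^2+.

Mn^4+ < Mn^3+ < Mn^2+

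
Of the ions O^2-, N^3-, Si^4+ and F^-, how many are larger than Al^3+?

3

Each ion has 10 electrons. The ranking follows nuclear charge in reverse — greater Z gives a smaller radius. Si^4+ (Z=14), Al^3+ (Z=13), F^- (Z=9), O^2- (Z=8), N^3- (Z=7).
Ordering all of them (including Al^3+) by radius gives Si^4+ < Al^3+ < F^- < O^2- < N^3-. So 3 are larger.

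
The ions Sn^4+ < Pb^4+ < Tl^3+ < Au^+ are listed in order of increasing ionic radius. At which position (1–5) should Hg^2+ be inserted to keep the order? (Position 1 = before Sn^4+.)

4

First list Z and electron count for each: Sn^4+ (Z=50, 46 e⁻), Pb^4+ (Z=82, 78 e⁻), Tl^3+ (Z=81, 78 e⁻), Hg^2+ (Z=80, 78 e⁻), Au^+ (Z=79, 78 e⁻). Sn^4+ < Pb^4+ (same group, period 5 vs 6); Pb^4+ < Tl^3+ (isoelectronic, higher Z=82 is smaller); Tl^3+ < Hg^2+ (isoelectronic, higher Z=81 is smaller); Hg^2+ < Au^+ (isoelectronic, higher Z=80 is smaller).
With Hg^2+ included the full order is Sn^4+ < Pb^4+ < Tl^3+ < Hg^2+ < Au^+, so it takes position 4.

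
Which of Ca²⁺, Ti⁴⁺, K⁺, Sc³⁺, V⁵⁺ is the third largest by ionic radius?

Isoelectronic series (18 e⁻ each). Size is set by nuclear charge: more protons means a smaller ion. V⁵⁺ (Z=23), Ti⁴⁺ (Z=22), Sc³⁺ (Z=21), Ca²⁺ (Z=20), K⁺ (Z=19).
Full ascending order: V⁵⁺ < Ti⁴⁺ < Sc³⁺ < Ca²⁺ < K⁺. Counting from the largest, position 3 is Sc³⁺.

Sc³⁺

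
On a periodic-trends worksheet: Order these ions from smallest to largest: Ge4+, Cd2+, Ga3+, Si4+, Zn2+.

Electron counts and nuclear charges: Si4+: 10 e⁻, Z=14, Ge4+: 28 e⁻, Z=32, Ga3+: 28 e⁻, Z=31, Zn2+: 28 e⁻, Z=30, Cd2+: 46 e⁻, Z=48. Si4+ < Ge4+ (same group, 1 shell fewer); Ge4+ < Ga3+ (both 28 e⁻, Z=32>31); Ga3+ < Zn2+ (isoelectronic, higher Z=31 is smaller); Zn2+ < Cd2+ (same group, period 4 vs 5).

Si4+ < Ge4+ < Ga3+ < Zn2+ < Cd2+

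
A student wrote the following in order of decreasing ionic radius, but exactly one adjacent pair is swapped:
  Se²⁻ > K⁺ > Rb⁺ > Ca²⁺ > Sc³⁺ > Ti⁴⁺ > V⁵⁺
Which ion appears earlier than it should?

The pair K⁺, Rb⁺ is the wrong way round — K⁺ and Rb⁺ are in one column with the same charge; the lighter period-4 ion has one fewer shell and is smaller. All other adjacent pairs agree with periodic trends, so K⁺ is the misplaced ion.

K⁺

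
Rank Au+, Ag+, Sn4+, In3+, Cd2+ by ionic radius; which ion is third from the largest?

Cd2+

Electron counts and nuclear charges: Sn4+ has 46 e⁻ (Z=50), In3+ has 46 e⁻ (Z=49), Cd2+ has 46 e⁻ (Z=48), Ag+ has 46 e⁻ (Z=47), Au+ has 78 e⁻ (Z=79). Sn4+ < In3+ (both 46 e⁻, Z=50>49); In3+ < Cd2+ (both 46 e⁻, Z=49>48); Cd2+ < Ag+ (isoelectronic, higher Z=48 is smaller); Ag+ < Au+ (same group, period 5 vs 6).
Ordering: Sn4+ < In3+ < Cd2+ < Ag+ < Au+. The third largest is Cd2+.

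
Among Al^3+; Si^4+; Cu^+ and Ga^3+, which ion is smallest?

Electron counts and nuclear charges: Si^4+ (Z=14, 10 e⁻), Al^3+ (Z=13, 10 e⁻), Ga^3+ (Z=31, 28 e⁻), Cu^+ (Z=29, 28 e⁻). Si^4+ < Al^3+ (both 10 e⁻, Z=14>13); Al^3+ < Ga^3+ (same group, 1 shell fewer); Ga^3+ < Cu^+ (isoelectronic, higher Z=31 is smaller).

Si^4+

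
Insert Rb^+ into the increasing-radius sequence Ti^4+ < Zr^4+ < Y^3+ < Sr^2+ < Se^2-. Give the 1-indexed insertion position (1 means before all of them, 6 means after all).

Tabulating Z and e⁻: Ti^4+ has 18 e⁻ (Z=22), Zr^4+ has 36 e⁻ (Z=40), Y^3+ has 36 e⁻ (Z=39), Sr^2+ has 36 e⁻ (Z=38), Rb^+ has 36 e⁻ (Z=37), Se^2- has 36 e⁻ (Z=34). Ti^4+ < Zr^4+ (same group, period 4 vs 5); Zr^4+ < Y^3+ (both 36 e⁻, Z=40>39); Y^3+ < Sr^2+ (isoelectronic, higher Z=39 is smaller); Sr^2+ < Rb^+ (both 36 e⁻, Z=38>37); Rb^+ < Se^2- (both 36 e⁻, Z=37>34).
With Rb^+ included the full order is Ti^4+ < Zr^4+ < Y^3+ < Sr^2+ < Rb^+ < Se^2-, so it takes position 5.

5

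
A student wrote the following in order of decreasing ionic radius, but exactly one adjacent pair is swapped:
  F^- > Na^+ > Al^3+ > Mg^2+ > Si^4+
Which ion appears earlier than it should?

Al^3+

Scanning neighbour by neighbour, only Al^3+/Mg^2+ violates a trend: both have 10 electrons but Z(Al)=13 > Z(Mg)=12, so Al^3+ should be the smaller of the two. That makes Al^3+ the one sitting a position early relative to where it belongs.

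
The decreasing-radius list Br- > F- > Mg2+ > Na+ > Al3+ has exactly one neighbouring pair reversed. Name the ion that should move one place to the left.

Na+

Scanning neighbour by neighbour, only Mg2+/Na+ violates a trend: Mg2+ and Na+ share 10 electrons; the higher nuclear charge on Mg (Z=12) contracts it more, so Mg2+ < Na+. That makes Na+ the one sitting a position late relative to where it belongs.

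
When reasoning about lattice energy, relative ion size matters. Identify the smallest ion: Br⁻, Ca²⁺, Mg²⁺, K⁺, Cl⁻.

Mg²⁺

First list Z and electron count for each: Mg²⁺ (Z=12, 10 e⁻), Ca²⁺ (Z=20, 18 e⁻), K⁺ (Z=19, 18 e⁻), Cl⁻ (Z=17, 18 e⁻), Br⁻ (Z=35, 36 e⁻). Mg²⁺ < Ca²⁺ (same group, 1 shell fewer); Ca²⁺ < K⁺ (both 18 e⁻, Z=20>19); K⁺ < Cl⁻ (isoelectronic, higher Z=19 is smaller); Cl⁻ < Br⁻ (same group, 1 shell fewer).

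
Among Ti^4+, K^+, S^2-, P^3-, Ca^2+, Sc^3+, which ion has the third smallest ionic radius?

All of these have 18 electrons (isoelectronic). With the same electron cloud, the ion with the most protons pulls it in tightest. Nuclear charges: Ti^4+ (Z=22), Sc^3+ (Z=21), Ca^2+ (Z=20), K^+ (Z=19), S^2- (Z=16), P^3- (Z=15). Highest Z is smallest.
Full ascending order: Ti^4+ < Sc^3+ < Ca^2+ < K^+ < S^2- < P^3-. Counting from the smallest, position 3 is Ca^2+.

Ca^2+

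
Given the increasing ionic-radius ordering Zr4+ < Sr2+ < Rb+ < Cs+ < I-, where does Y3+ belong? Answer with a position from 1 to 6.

2

Zr4+ (Z=40, 36 e⁻), Y3+ (Z=39, 36 e⁻), Sr2+ (Z=38, 36 e⁻), Rb+ (Z=37, 36 e⁻), Cs+ (Z=55, 54 e⁻), I- (Z=53, 54 e⁻). Zr4+ < Y3+ (isoelectronic, higher Z=40 is smaller); Y3+ < Sr2+ (isoelectronic, higher Z=39 is smaller); Sr2+ < Rb+ (isoelectronic, higher Z=38 is smaller); Rb+ < Cs+ (same group, period 5 vs 6); Cs+ < I- (both 54 e⁻, Z=55>53).
The complete sequence is Zr4+ < Y3+ < Sr2+ < Rb+ < Cs+ < I-. Y3+ sits at position 2.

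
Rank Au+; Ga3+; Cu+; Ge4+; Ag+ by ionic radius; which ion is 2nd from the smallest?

Ga3+

Ge4+ (Z=32, 28 e⁻), Ga3+ (Z=31, 28 e⁻), Cu+ (Z=29, 28 e⁻), Ag+ (Z=47, 46 e⁻), Au+ (Z=79, 78 e⁻). Ge4+ < Ga3+ (both 28 e⁻, Z=32>31); Ga3+ < Cu+ (both 28 e⁻, Z=31>29); Cu+ < Ag+ (same group, 1 shell fewer); Ag+ < Au+ (same group, period 5 vs 6).
Full ascending order: Ge4+ < Ga3+ < Cu+ < Ag+ < Au+. Counting from the smallest, position 2 is Ga3+.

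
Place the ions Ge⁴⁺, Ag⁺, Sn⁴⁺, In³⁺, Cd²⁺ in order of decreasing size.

Ag⁺ > Cd²⁺ > In³⁺ > Sn⁴⁺ > Ge⁴⁺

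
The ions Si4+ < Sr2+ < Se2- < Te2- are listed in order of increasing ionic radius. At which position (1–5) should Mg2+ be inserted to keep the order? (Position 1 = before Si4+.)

2

First list Z and electron count for each: Si4+ has 10 e⁻ (Z=14), Mg2+ has 10 e⁻ (Z=12), Sr2+ has 36 e⁻ (Z=38), Se2- has 36 e⁻ (Z=34), Te2- has 54 e⁻ (Z=52). Si4+ < Mg2+ (isoelectronic, higher Z=14 is smaller); Mg2+ < Sr2+ (same group, 2 shells fewer); Sr2+ < Se2- (isoelectronic, higher Z=38 is smaller); Se2- < Te2- (same group, 1 shell fewer).
Putting Mg2+ in gives Si4+ < Mg2+ < Sr2+ < Se2- < Te2-; it lands at slot 2.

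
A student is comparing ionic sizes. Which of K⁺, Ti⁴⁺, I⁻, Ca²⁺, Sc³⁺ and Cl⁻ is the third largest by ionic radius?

Tabulating Z and e⁻: Ti⁴⁺ has 18 e⁻ (Z=22), Sc³⁺ has 18 e⁻ (Z=21), Ca²⁺ has 18 e⁻ (Z=20), K⁺ has 18 e⁻ (Z=19), Cl⁻ has 18 e⁻ (Z=17), I⁻ has 54 e⁻ (Z=53). Ti⁴⁺ < Sc³⁺ (both 18 e⁻, Z=22>21); Sc³⁺ < Ca²⁺ (isoelectronic, higher Z=21 is smaller); Ca²⁺ < K⁺ (both 18 e⁻, Z=20>19); K⁺ < Cl⁻ (isoelectronic, higher Z=19 is smaller); Cl⁻ < I⁻ (same group, 2 shells fewer).
That gives Ti⁴⁺ < Sc³⁺ < Ca²⁺ < K⁺ < Cl⁻ < I⁻. From the largest end, number 3 is K⁺.

K⁺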